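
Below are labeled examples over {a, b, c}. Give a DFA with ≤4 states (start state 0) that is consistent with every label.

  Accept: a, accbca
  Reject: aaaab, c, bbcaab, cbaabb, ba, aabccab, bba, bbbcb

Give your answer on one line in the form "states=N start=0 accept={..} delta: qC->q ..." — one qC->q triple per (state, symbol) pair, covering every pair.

states=2 start=0 accept={0} delta: 0a->0 0b->1 0c->1 1a->1 1b->1 1c->0

Grow the machine one transition at a time. Run the examples from 0; the earliest place one falls off (shortest prefix, ties alphabetical) gets sent to the lowest-numbered state that keeps every Accept/Reject pair distinguishable — a pair clashes when both reach the same state with identical unread suffix — and to a fresh state only if none does.
a: 0a undefined. 0a->0: ok.
b: 0b undefined. 0b->0: no, a/aaaab meet in 0. Open state 1: 0b->1.
c: 0c undefined. 0c->0: no, a/c meet in 0. 0c->1: ok.
ba: 1a undefined. 1a->0: no, a/ba meet in 0. 1a->1: ok.
bb: 1b undefined. 1b->0: no, a/bbcaab meet in 0. 1b->1: ok.
acc: 1c undefined. 1c->0: ok.
All examples now run through 2 states with every (state, symbol) defined. Accept strings end in {0}, Reject strings end in {1}; accept={0}.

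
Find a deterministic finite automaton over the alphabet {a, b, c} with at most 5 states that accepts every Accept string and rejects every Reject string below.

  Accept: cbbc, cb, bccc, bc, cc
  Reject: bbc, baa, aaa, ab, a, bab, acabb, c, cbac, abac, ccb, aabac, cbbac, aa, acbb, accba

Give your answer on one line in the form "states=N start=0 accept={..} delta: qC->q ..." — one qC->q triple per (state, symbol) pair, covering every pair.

Grow the machine one transition at a time. Run the examples from 0; the earliest place one falls off (shortest prefix, ties alphabetical) gets sent to the lowest-numbered state that keeps every Accept/Reject pair distinguishable — a pair clashes when both reach the same state with identical unread suffix — and to a fresh state only if none does.
a: 0a undefined. 0a->0: ok.
b: 0b undefined. 0b->0: no, bc/bbc meet in 0 with "c" left. Open state 1: 0b->1.
c: 0c undefined. 0c->0: no, cbbc/bbc meet in 1 with "bc" left. 0c->1: ok.
ba: 1a undefined. 1a->0: no, cb/acabb meet in 1 with "b" left. 1a->1: no, cb/bab meet in 1 with "b" left. Open state 2: 1a->2.
bb: 1b undefined. 1b->0: no, cb/aaa meet in 0. 1b->1: no, cbbc/bbc meet in 1 with "c" left. 1b->2: ok.
bc: 1c undefined. 1c->0: no, cb/accba meet in 2. 1c->1: no, cb/ccb meet in 2. 1c->2: ok.
baa: 2a undefined. 2a->0: ok.
bab: 2b undefined. 2b->0: no, cbbc/ab meet in 1. 2b->1: no, cbbc/acabb meet in 2. 2b->2: no, cbbc/bbc meet in 2 with "c" left. Open state 3: 2b->3.
bbc: 2c undefined. 2c->0: no, bccc/ab meet in 1. 2c->1: ok.
cbba: 3a undefined. 3a->0: ok.
cbbc: 3c undefined. 3c->0: no, cbbc/baa meet in 0. 3c->1: no, cbbc/bbc meet in 1. 3c->2: ok.
acabb: 3b undefined. 3b->0: ok.
All examples now run through 4 states with every (state, symbol) defined. Accept strings end in {2}, Reject strings end in {0,1,3}; accept={2}.

states=4 start=0 accept={2} delta: 0a->0 0b->1 0c->1 1a->2 1b->2 1c->2 2a->0 2b->3 2c->1 3a->0 3b->0 3c->2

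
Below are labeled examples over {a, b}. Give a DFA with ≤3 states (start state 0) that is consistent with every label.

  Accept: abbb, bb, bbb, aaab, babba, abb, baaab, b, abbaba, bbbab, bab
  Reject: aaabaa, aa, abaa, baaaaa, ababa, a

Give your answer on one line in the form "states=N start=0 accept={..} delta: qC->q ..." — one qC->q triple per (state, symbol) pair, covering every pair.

states=3 start=0 accept={1,2} delta: 0a->0 0b->1 1a->0 1b->2 2a->1 2b->1

Grow the machine one transition at a time. Run the examples from 0; the earliest place one falls off (shortest prefix, ties alphabetical) gets sent to the lowest-numbered state that keeps every Accept/Reject pair distinguishable — a pair clashes when both reach the same state with identical unread suffix — and to a fresh state only if none does.
a: 0a undefined. 0a->0: ok.
b: 0b undefined. 0b->0: no, abbb/aaabaa meet in 0. Open state 1: 0b->1.
ba: 1a undefined. 1a->0: ok.
bb: 1b undefined. 1b->0: no, bb/aaabaa meet in 0. 1b->1: no, babba/aaabaa meet in 0. Open state 2: 1b->2.
bbb: 2b undefined. 2b->0: no, abbb/aaabaa meet in 0. 2b->1: ok.
abba: 2a undefined. 2a->0: no, babba/aaabaa meet in 0. 2a->1: ok.
All examples now run through 3 states with every (state, symbol) defined. Accept strings end in {1,2}, Reject strings end in {0}; accept={1,2}.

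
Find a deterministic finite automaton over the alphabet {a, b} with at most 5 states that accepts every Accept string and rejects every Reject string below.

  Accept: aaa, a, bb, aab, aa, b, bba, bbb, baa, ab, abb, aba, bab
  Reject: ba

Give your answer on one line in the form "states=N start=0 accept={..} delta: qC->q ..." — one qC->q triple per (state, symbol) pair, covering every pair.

states=4 start=0 accept={0,1,2} delta: 0a->1 0b->2 1a->0 1b->0 2a->3 2b->0 3a->0 3b->0

State merging on the prefix tree: take the shortest (then alphabetical) example prefix whose next move is undefined and point that move at state 0, else 1, else 2, ...; a target is out if some Accept/Reject pair would then sit in one state with the same input left (inseparable). If every existing state is out, open a new one.
a: 0a undefined. 0a->0: no, aba/ba meet in 0 with "ba" left. Open state 1: 0a->1.
b: 0b undefined. 0b->0: no, a/ba meet in 1. 0b->1: no, aa/ba meet in 1 with "a" left. Open state 2: 0b->2.
aa: 1a undefined. 1a->0: ok.
ab: 1b undefined. 1b->0: ok.
ba: 2a undefined. 2a->0: no, aa/ba meet in 0. 2a->1: no, aaa/ba meet in 1. 2a->2: no, aab/ba meet in 2. Open state 3: 2a->3.
bb: 2b undefined. 2b->0: ok.
baa: 3a undefined. 3a->0: ok.
bab: 3b undefined. 3b->0: ok.
All examples now run through 4 states with every (state, symbol) defined. Accept strings end in {0,1,2}, Reject strings end in {3}; accept={0,1,2}.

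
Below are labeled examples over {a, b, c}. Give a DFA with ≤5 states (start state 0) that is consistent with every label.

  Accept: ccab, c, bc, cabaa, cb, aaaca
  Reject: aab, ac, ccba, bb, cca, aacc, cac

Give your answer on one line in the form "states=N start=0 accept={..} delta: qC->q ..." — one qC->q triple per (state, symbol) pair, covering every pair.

states=4 start=0 accept={1} delta: 0a->1 0b->0 0c->1 1a->2 1b->1 1c->2 2a->3 2b->2 2c->2 3a->1 3b->1 3c->0

State merging on the prefix tree: take the shortest (then alphabetical) example prefix whose next move is undefined and point that move at state 0, else 1, else 2, ...; a target is out if some Accept/Reject pair would then sit in one state with the same input left (inseparable). If every existing state is out, open a new one.
a: 0a undefined. 0a->0: no, c/ac meet in 0 with "c" left. Open state 1: 0a->1.
b: 0b undefined. 0b->0: ok.
c: 0c undefined. 0c->0: no, c/bb meet in 0. 0c->1: ok.
aa: 1a undefined. 1a->0: no, c/cac meet in 1. 1a->1: no, cb/aab meet in 1 with "b" left. Open state 2: 1a->2.
ac: 1c undefined. 1c->0: no, c/ccba meet in 1. 1c->1: no, ccab/aab meet in 2 with "b" left. 1c->2: ok.
cb: 1b undefined. 1b->0: no, cb/bb meet in 0. 1b->1: ok.
aaa: 2a undefined. 2a->0: no, ccab/bb meet in 0. 2a->1: no, ccab/cca meet in 1. 2a->2: no, ccab/aab meet in 2 with "b" left. Open state 3: 2a->3.
aab: 2b undefined. 2b->0: no, c/ccba meet in 1. 2b->1: no, c/aab meet in 1. 2b->2: ok.
aac: 2c undefined. 2c->0: no, c/aacc meet in 1. 2c->1: no, c/cac meet in 1. 2c->2: ok.
aaac: 3c undefined. 3c->0: ok.
ccab: 3b undefined. 3b->0: no, ccab/bb meet in 0. 3b->1: ok.
cabaa: 3a undefined. 3a->0: no, cabaa/bb meet in 0. 3a->1: ok.
All examples now run through 4 states with every (state, symbol) defined. Accept strings end in {1}, Reject strings end in {0,2,3}; accept={1}.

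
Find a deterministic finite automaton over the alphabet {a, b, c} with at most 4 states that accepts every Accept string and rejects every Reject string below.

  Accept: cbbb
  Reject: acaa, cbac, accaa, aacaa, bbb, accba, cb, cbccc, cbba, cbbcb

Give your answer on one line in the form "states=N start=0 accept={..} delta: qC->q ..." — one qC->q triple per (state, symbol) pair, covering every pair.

states=4 start=0 accept={3} delta: 0a->0 0b->0 0c->1 1a->0 1b->2 1c->0 2a->0 2b->3 2c->0 3a->0 3b->3 3c->0

Grow the machine one transition at a time. Run the examples from 0; the earliest place one falls off (shortest prefix, ties alphabetical) gets sent to the lowest-numbered state that keeps every Accept/Reject pair distinguishable — a pair clashes when both reach the same state with identical unread suffix — and to a fresh state only if none does.
a: 0a undefined. 0a->0: ok.
b: 0b undefined. 0b->0: ok.
c: 0c undefined. 0c->0: no, cbbb/acaa meet in 0. Open state 1: 0c->1.
cb: 1b undefined. 1b->0: no, cbbb/bbb meet in 0. 1b->1: no, cbbb/cb meet in 1. Open state 2: 1b->2.
aca: 1a undefined. 1a->0: ok.
acc: 1c undefined. 1c->0: ok.
cba: 2a undefined. 2a->0: ok.
cbb: 2b undefined. 2b->0: no, cbbb/acaa meet in 0. 2b->1: no, cbbb/cb meet in 2. 2b->2: no, cbbb/cb meet in 2. Open state 3: 2b->3.
cbc: 2c undefined. 2c->0: ok.
cbba: 3a undefined. 3a->0: ok.
cbbb: 3b undefined. 3b->0: no, cbbb/acaa meet in 0. 3b->1: no, cbbb/cbac meet in 1. 3b->2: no, cbbb/cb meet in 2. 3b->3: ok.
cbbc: 3c undefined. 3c->0: ok.
All examples now run through 4 states with every (state, symbol) defined. Accept strings end in {3}, Reject strings end in {0,1,2}; accept={3}.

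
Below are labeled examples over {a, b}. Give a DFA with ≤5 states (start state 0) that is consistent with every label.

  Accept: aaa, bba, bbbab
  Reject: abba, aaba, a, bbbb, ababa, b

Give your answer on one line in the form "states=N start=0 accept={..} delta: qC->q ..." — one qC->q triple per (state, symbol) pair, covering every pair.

Grow the machine one transition at a time. Run the examples from 0; the earliest place one falls off (shortest prefix, ties alphabetical) gets sent to the lowest-numbered state that keeps every Accept/Reject pair distinguishable — a pair clashes when both reach the same state with identical unread suffix — and to a fresh state only if none does.
a: 0a undefined. 0a->0: no, aaa/a meet in 0. Open state 1: 0a->1.
b: 0b undefined. 0b->0: no, bba/a meet in 1. 0b->1: ok.
aa: 1a undefined. 1a->0: no, aaa/a meet in 1. 1a->1: no, aaa/a meet in 1. Open state 2: 1a->2.
ab: 1b undefined. 1b->0: no, bba/a meet in 1. 1b->1: no, bba/abba meet in 2. 1b->2: ok.
aaa: 2a undefined. 2a->0: ok.
aab: 2b undefined. 2b->0: no, bbbab/ababa meet in 2. 2b->1: no, bbbab/a meet in 1. 2b->2: no, aaa/abba meet in 0. Open state 3: 2b->3.
aaba: 3a undefined. 3a->0: no, aaa/abba meet in 0. 3a->1: no, bbbab/ababa meet in 2. 3a->2: ok.
bbbb: 3b undefined. 3b->0: no, aaa/bbbb meet in 0. 3b->1: ok.
All examples now run through 4 states with every (state, symbol) defined. Accept strings end in {0,3}, Reject strings end in {1,2}; accept={0,3}.

states=4 start=0 accept={0,3} delta: 0a->1 0b->1 1a->2 1b->2 2a->0 2b->3 3a->2 3b->1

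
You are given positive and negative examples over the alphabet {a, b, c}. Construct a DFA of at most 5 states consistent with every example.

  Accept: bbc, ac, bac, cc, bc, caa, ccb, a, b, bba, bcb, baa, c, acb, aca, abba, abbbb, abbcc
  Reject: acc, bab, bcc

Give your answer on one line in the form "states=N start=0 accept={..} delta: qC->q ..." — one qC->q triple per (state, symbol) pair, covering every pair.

states=4 start=0 accept={0,1,3} delta: 0a->1 0b->1 0c->0 1a->1 1b->2 1c->3 2a->0 2b->3 2c->0 3a->0 3b->0 3c->2

Fold the examples into a partial DFA from state 0: repeatedly fix the first undefined (state, symbol) met by the shortest-then-alphabetical prefix, trying targets in increasing order and rejecting any under which an Accept and a Reject string meet in one state with the same remainder; add a state when all current targets are rejected. Accepting states are where Accept strings end.
a: 0a undefined. 0a->0: no, cc/acc meet in 0 with "cc" left. Open state 1: 0a->1.
b: 0b undefined. 0b->0: no, cc/bcc meet in 0 with "cc" left. 0b->1: ok.
c: 0c undefined. 0c->0: ok.
ab: 1b undefined. 1b->0: no, abbcc/acc meet in 1 with "cc" left. 1b->1: no, abbcc/acc meet in 1 with "cc" left. Open state 2: 1b->2.
ac: 1c undefined. 1c->0: no, ac/acc meet in 0. 1c->1: no, ac/acc meet in 1. 1c->2: no, bbc/acc meet in 2 with "c" left. Open state 3: 1c->3.
ba: 1a undefined. 1a->0: no, ccb/bab meet in 1. 1a->1: ok.
abb: 2b undefined. 2b->0: no, abbbb/bab meet in 2. 2b->1: no, abbcc/acc meet in 3 with "c" left. 2b->2: no, abbbb/bab meet in 2. 2b->3: ok.
aca: 3a undefined. 3a->0: ok.
acb: 3b undefined. 3b->0: ok.
acc: 3c undefined. 3c->0: no, cc/acc meet in 0. 3c->1: no, caa/acc meet in 1. 3c->2: ok.
bba: 2a undefined. 2a->0: ok.
bbc: 2c undefined. 2c->0: ok.
All examples now run through 4 states with every (state, symbol) defined. Accept strings end in {0,1,3}, Reject strings end in {2}; accept={0,1,3}.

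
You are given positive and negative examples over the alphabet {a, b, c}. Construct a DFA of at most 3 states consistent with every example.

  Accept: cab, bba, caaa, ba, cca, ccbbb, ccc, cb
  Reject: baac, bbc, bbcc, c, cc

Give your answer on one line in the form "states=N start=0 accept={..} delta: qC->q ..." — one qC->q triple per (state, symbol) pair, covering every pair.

State merging on the prefix tree: take the shortest (then alphabetical) example prefix whose next move is undefined and point that move at state 0, else 1, else 2, ...; a target is out if some Accept/Reject pair would then sit in one state with the same input left (inseparable). If every existing state is out, open a new one.
b: 0b undefined. 0b->0: ok.
c: 0c undefined. 0c->0: no, ccbbb/bbc meet in 0. Open state 1: 0c->1.
ba: 0a undefined. 0a->0: ok.
ca: 1a undefined. 1a->0: ok.
cb: 1b undefined. 1b->0: ok.
cc: 1c undefined. 1c->0: no, cab/bbcc meet in 0. 1c->1: no, ccc/baac meet in 1. Open state 2: 1c->2.
cca: 2a undefined. 2a->0: ok.
ccb: 2b undefined. 2b->0: ok.
ccc: 2c undefined. 2c->0: ok.
All examples now run through 3 states with every (state, symbol) defined. Accept strings end in {0}, Reject strings end in {1,2}; accept={0}.

states=3 start=0 accept={0} delta: 0a->0 0b->0 0c->1 1a->0 1b->0 1c->2 2a->0 2b->0 2c->0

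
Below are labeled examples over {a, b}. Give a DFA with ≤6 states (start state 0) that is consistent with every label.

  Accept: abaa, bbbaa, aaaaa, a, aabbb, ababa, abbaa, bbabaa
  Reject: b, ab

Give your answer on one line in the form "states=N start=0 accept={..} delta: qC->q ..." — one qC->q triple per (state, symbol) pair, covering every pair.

Fold the examples into a partial DFA from state 0: repeatedly fix the first undefined (state, symbol) met by the shortest-then-alphabetical prefix, trying targets in increasing order and rejecting any under which an Accept and a Reject string meet in one state with the same remainder; add a state when all current targets are rejected. Accepting states are where Accept strings end.
a: 0a undefined. 0a->0: ok.
b: 0b undefined. 0b->0: no, abaa/b meet in 0. Open state 1: 0b->1.
bb: 1b undefined. 1b->0: no, aabbb/b meet in 1. 1b->1: no, aabbb/b meet in 1. Open state 2: 1b->2.
aba: 1a undefined. 1a->0: ok.
bba: 2a undefined. 2a->0: ok.
bbb: 2b undefined. 2b->0: ok.
All examples now run through 3 states with every (state, symbol) defined. Accept strings end in {0}, Reject strings end in {1}; accept={0}.

states=3 start=0 accept={0} delta: 0a->0 0b->1 1a->0 1b->2 2a->0 2b->0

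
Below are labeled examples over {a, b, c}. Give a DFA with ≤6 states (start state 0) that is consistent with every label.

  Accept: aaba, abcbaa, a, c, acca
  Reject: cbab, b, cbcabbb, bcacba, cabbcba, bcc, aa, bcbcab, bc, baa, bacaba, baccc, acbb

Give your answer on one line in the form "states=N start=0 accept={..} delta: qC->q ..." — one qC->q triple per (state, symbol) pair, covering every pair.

Grow the machine one transition at a time. Run the examples from 0; the earliest place one falls off (shortest prefix, ties alphabetical) gets sent to the lowest-numbered state that keeps every Accept/Reject pair distinguishable — a pair clashes when both reach the same state with identical unread suffix — and to a fresh state only if none does.
a: 0a undefined. 0a->0: no, a/aa meet in 0. Open state 1: 0a->1.
b: 0b undefined. 0b->0: no, c/bc meet in 0 with "c" left. 0b->1: no, a/b meet in 1. Open state 2: 0b->2.
c: 0c undefined. 0c->0: ok.
aa: 1a undefined. 1a->0: no, c/aa meet in 0. 1a->1: no, a/aa meet in 1. 1a->2: ok.
ab: 1b undefined. 1b->0: no, abcbaa/baa meet in 2 with "aa" left. 1b->1: ok.
ac: 1c undefined. 1c->0: no, abcbaa/baa meet in 2 with "aa" left. 1c->1: no, a/acbb meet in 1. 1c->2: no, aaba/cabbcba meet in 2 with "ba" left. Open state 3: 1c->3.
ba: 2a undefined. 2a->0: no, a/baa meet in 1. 2a->1: no, a/cbab meet in 1. 2a->2: ok.
bc: 2c undefined. 2c->0: no, a/cbcabbb meet in 1. 2c->1: no, aaba/bacaba meet in 2 with "ba" left. 2c->2: no, aaba/bcacba meet in 2 with "ba" left. 2c->3: ok.
aab: 2b undefined. 2b->0: no, c/cbab meet in 0. 2b->1: no, aaba/b meet in 2. 2b->2: no, aaba/cbab meet in 2. 2b->3: ok.
acb: 3b undefined. 3b->0: no, abcbaa/b meet in 2. 3b->1: no, abcbaa/b meet in 2. 3b->2: no, abcbaa/b meet in 2. 3b->3: no, aaba/cabbcba meet in 3 with "a" left. Open state 4: 3b->4.
acc: 3c undefined. 3c->0: no, c/bcc meet in 0. 3c->1: no, a/bcc meet in 1. 3c->2: no, acca/b meet in 2. 3c->3: ok.
bca: 3a undefined. 3a->0: ok.
acbb: 4b undefined. 4b->0: no, aaba/acbb meet in 0. 4b->1: no, a/acbb meet in 1. 4b->2: ok.
bcbc: 4c undefined. 4c->0: no, a/bcbcab meet in 1. 4c->1: ok.
abcba: 4a undefined. 4a->0: no, aaba/cabbcba meet in 0. 4a->1: no, abcbaa/b meet in 2. 4a->2: no, abcbaa/b meet in 2. 4a->3: ok.
All examples now run through 5 states with every (state, symbol) defined. Accept strings end in {0,1}, Reject strings end in {2,3,4}; accept={0,1}.

states=5 start=0 accept={0,1} delta: 0a->1 0b->2 0c->0 1a->2 1b->1 1c->3 2a->2 2b->3 2c->3 3a->0 3b->4 3c->3 4a->3 4b->2 4c->1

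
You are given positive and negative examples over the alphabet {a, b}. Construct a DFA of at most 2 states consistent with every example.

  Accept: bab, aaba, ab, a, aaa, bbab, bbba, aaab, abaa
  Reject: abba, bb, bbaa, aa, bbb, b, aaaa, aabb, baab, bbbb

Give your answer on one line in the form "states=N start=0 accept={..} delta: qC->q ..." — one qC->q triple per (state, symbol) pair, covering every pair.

State merging on the prefix tree: take the shortest (then alphabetical) example prefix whose next move is undefined and point that move at state 0, else 1, else 2, ...; a target is out if some Accept/Reject pair would then sit in one state with the same input left (inseparable). If every existing state is out, open a new one.
a: 0a undefined. 0a->0: no, ab/b meet in 0 with "b" left. Open state 1: 0a->1.
b: 0b undefined. 0b->0: ok.
aa: 1a undefined. 1a->0: ok.
ab: 1b undefined. 1b->0: no, bab/bb meet in 0. 1b->1: ok.
All examples now run through 2 states with every (state, symbol) defined. Accept strings end in {1}, Reject strings end in {0}; accept={1}.

states=2 start=0 accept={1} delta: 0a->1 0b->0 1a->0 1b->1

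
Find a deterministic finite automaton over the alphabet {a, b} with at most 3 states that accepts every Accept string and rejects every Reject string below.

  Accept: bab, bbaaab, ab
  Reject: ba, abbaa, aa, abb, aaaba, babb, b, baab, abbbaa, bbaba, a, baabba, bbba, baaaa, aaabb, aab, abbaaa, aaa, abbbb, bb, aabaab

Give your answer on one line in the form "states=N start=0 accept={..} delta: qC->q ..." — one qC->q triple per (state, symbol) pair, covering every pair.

Grow the machine one transition at a time. Run the examples from 0; the earliest place one falls off (shortest prefix, ties alphabetical) gets sent to the lowest-numbered state that keeps every Accept/Reject pair distinguishable — a pair clashes when both reach the same state with identical unread suffix — and to a fresh state only if none does.
a: 0a undefined. 0a->0: no, ab/b meet in 0 with "b" left. Open state 1: 0a->1.
b: 0b undefined. 0b->0: ok.
aa: 1a undefined. 1a->0: ok.
ab: 1b undefined. 1b->0: no, bab/abbaa meet in 0. 1b->1: no, bab/ba meet in 1. Open state 2: 1b->2.
abb: 2b undefined. 2b->0: ok.
aaaba: 2a undefined. 2a->0: ok.
All examples now run through 3 states with every (state, symbol) defined. Accept strings end in {2}, Reject strings end in {0,1}; accept={2}.

states=3 start=0 accept={2} delta: 0a->1 0b->0 1a->0 1b->2 2a->0 2b->0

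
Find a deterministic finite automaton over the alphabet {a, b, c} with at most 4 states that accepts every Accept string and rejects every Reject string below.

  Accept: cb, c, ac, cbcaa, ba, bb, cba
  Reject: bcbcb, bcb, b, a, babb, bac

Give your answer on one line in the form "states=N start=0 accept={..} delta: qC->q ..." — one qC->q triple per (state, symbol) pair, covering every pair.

Fold the examples into a partial DFA from state 0: repeatedly fix the first undefined (state, symbol) met by the shortest-then-alphabetical prefix, trying targets in increasing order and rejecting any under which an Accept and a Reject string meet in one state with the same remainder; add a state when all current targets are rejected. Accepting states are where Accept strings end.
a: 0a undefined. 0a->0: ok.
b: 0b undefined. 0b->0: no, cb/bcb meet in 0 with "cb" left. Open state 1: 0b->1.
c: 0c undefined. 0c->0: no, cb/b meet in 1. 0c->1: no, c/b meet in 1. Open state 2: 0c->2.
ba: 1a undefined. 1a->0: no, c/bac meet in 2. 1a->1: no, ba/b meet in 1. 1a->2: ok.
bb: 1b undefined. 1b->0: no, bb/a meet in 0. 1b->1: no, bb/b meet in 1. 1b->2: ok.
bc: 1c undefined. 1c->0: ok.
cb: 2b undefined. 2b->0: no, cb/a meet in 0. 2b->1: no, cb/bcbcb meet in 1. 2b->2: no, cb/babb meet in 2. Open state 3: 2b->3.
bac: 2c undefined. 2c->0: ok.
cba: 3a undefined. 3a->0: no, cba/a meet in 0. 3a->1: no, cba/bcbcb meet in 1. 3a->2: ok.
cbc: 3c undefined. 3c->0: no, cbcaa/a meet in 0. 3c->1: ok.
babb: 3b undefined. 3b->0: ok.
cbcaa: 2a undefined. 2a->0: no, cbcaa/a meet in 0. 2a->1: no, cbcaa/bcbcb meet in 1. 2a->2: ok.
All examples now run through 4 states with every (state, symbol) defined. Accept strings end in {2,3}, Reject strings end in {0,1}; accept={2,3}.

states=4 start=0 accept={2,3} delta: 0a->0 0b->1 0c->2 1a->2 1b->2 1c->0 2a->2 2b->3 2c->0 3a->2 3b->0 3c->1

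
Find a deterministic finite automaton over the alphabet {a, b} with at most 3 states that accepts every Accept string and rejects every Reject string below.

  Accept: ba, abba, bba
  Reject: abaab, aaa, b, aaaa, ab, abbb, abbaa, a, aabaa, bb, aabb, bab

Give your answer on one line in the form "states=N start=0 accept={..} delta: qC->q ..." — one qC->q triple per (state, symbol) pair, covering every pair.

State merging on the prefix tree: take the shortest (then alphabetical) example prefix whose next move is undefined and point that move at state 0, else 1, else 2, ...; a target is out if some Accept/Reject pair would then sit in one state with the same input left (inseparable). If every existing state is out, open a new one.
a: 0a undefined. 0a->0: ok.
b: 0b undefined. 0b->0: no, ba/abaab meet in 0. Open state 1: 0b->1.
ba: 1a undefined. 1a->0: no, ba/aaa meet in 0. 1a->1: no, ba/b meet in 1. Open state 2: 1a->2.
bb: 1b undefined. 1b->0: no, abba/aaa meet in 0. 1b->1: ok.
bab: 2b undefined. 2b->0: ok.
abaa: 2a undefined. 2a->0: ok.
All examples now run through 3 states with every (state, symbol) defined. Accept strings end in {2}, Reject strings end in {0,1}; accept={2}.

states=3 start=0 accept={2} delta: 0a->0 0b->1 1a->2 1b->1 2a->0 2b->0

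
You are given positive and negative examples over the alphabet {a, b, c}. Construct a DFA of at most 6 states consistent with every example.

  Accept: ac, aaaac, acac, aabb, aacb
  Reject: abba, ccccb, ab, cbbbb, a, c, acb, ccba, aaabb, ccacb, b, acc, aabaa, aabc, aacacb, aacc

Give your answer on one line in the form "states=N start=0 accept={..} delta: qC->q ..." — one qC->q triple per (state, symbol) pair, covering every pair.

states=5 start=0 accept={2} delta: 0a->1 0b->0 0c->0 1a->2 1b->0 1c->2 2a->3 2b->4 2c->4 3a->1 3b->0 3c->2 4a->0 4b->2 4c->0

State merging on the prefix tree: take the shortest (then alphabetical) example prefix whose next move is undefined and point that move at state 0, else 1, else 2, ...; a target is out if some Accept/Reject pair would then sit in one state with the same input left (inseparable). If every existing state is out, open a new one.
a: 0a undefined. 0a->0: no, ac/c meet in 0 with "c" left. Open state 1: 0a->1.
b: 0b undefined. 0b->0: ok.
c: 0c undefined. 0c->0: ok.
aa: 1a undefined. 1a->0: no, aaaac/ccccb meet in 0. 1a->1: no, aabb/aaabb meet in 1 with "bb" left. Open state 2: 1a->2.
ab: 1b undefined. 1b->0: ok.
ac: 1c undefined. 1c->0: no, ac/ccccb meet in 0. 1c->1: no, ac/abba meet in 1. 1c->2: ok.
aaa: 2a undefined. 2a->0: no, acac/ccccb meet in 0. 2a->1: no, aaaac/acc meet in 2 with "c" left. 2a->2: no, aaaac/acc meet in 2 with "c" left. Open state 3: 2a->3.
aab: 2b undefined. 2b->0: no, ac/aabaa meet in 2. 2b->1: no, ac/aabc meet in 2. 2b->2: no, ac/acb meet in 2. 2b->3: no, acac/aabc meet in 3 with "c" left. Open state 4: 2b->4.
aac: 2c undefined. 2c->0: no, aacb/ccccb meet in 0. 2c->1: no, ac/aacc meet in 2. 2c->2: no, ac/acc meet in 2. 2c->3: no, acac/aacc meet in 3 with "c" left. 2c->4: ok.
aaaa: 3a undefined. 3a->0: no, aaaac/ccccb meet in 0. 3a->1: ok.
aaab: 3b undefined. 3b->0: ok.
aaba: 4a undefined. 4a->0: ok.
aabb: 4b undefined. 4b->0: no, aabb/ccccb meet in 0. 4b->1: no, aabb/abba meet in 1. 4b->2: ok.
aabc: 4c undefined. 4c->0: ok.
acac: 3c undefined. 3c->0: no, acac/ccccb meet in 0. 3c->1: no, acac/abba meet in 1. 3c->2: ok.
All examples now run through 5 states with every (state, symbol) defined. Accept strings end in {2}, Reject strings end in {0,1,4}; accept={2}.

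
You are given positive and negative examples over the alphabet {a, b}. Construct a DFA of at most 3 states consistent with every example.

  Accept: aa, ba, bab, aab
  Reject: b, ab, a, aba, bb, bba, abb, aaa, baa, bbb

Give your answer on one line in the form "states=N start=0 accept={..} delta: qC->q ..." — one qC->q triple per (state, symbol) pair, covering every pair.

Fold the examples into a partial DFA from state 0: repeatedly fix the first undefined (state, symbol) met by the shortest-then-alphabetical prefix, trying targets in increasing order and rejecting any under which an Accept and a Reject string meet in one state with the same remainder; add a state when all current targets are rejected. Accepting states are where Accept strings end.
a: 0a undefined. 0a->0: no, aa/a meet in 0. Open state 1: 0a->1.
b: 0b undefined. 0b->0: no, aa/baa meet in 1 with "a" left. 0b->1: ok.
aa: 1a undefined. 1a->0: no, bab/b meet in 1. 1a->1: no, aa/b meet in 1. Open state 2: 1a->2.
ab: 1b undefined. 1b->0: ok.
aaa: 2a undefined. 2a->0: ok.
aab: 2b undefined. 2b->0: no, bab/ab meet in 0. 2b->1: no, bab/b meet in 1. 2b->2: ok.
All examples now run through 3 states with every (state, symbol) defined. Accept strings end in {2}, Reject strings end in {0,1}; accept={2}.

states=3 start=0 accept={2} delta: 0a->1 0b->1 1a->2 1b->0 2a->0 2b->2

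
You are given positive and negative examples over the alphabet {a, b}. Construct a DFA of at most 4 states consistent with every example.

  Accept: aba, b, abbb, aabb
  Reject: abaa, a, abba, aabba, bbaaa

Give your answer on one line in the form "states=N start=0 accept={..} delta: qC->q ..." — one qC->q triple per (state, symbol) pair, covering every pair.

State merging on the prefix tree: take the shortest (then alphabetical) example prefix whose next move is undefined and point that move at state 0, else 1, else 2, ...; a target is out if some Accept/Reject pair would then sit in one state with the same input left (inseparable). If every existing state is out, open a new one.
a: 0a undefined. 0a->0: ok.
b: 0b undefined. 0b->0: no, aba/abaa meet in 0. Open state 1: 0b->1.
bb: 1b undefined. 1b->0: no, aabb/a meet in 0. 1b->1: no, aba/abba meet in 1 with "a" left. Open state 2: 1b->2.
aba: 1a undefined. 1a->0: no, aba/abaa meet in 0. 1a->1: no, aba/abaa meet in 1. 1a->2: ok.
bba: 2a undefined. 2a->0: ok.
abbb: 2b undefined. 2b->0: no, abbb/abaa meet in 0. 2b->1: ok.
All examples now run through 3 states with every (state, symbol) defined. Accept strings end in {1,2}, Reject strings end in {0}; accept={1,2}.

states=3 start=0 accept={1,2} delta: 0a->0 0b->1 1a->2 1b->2 2a->0 2b->1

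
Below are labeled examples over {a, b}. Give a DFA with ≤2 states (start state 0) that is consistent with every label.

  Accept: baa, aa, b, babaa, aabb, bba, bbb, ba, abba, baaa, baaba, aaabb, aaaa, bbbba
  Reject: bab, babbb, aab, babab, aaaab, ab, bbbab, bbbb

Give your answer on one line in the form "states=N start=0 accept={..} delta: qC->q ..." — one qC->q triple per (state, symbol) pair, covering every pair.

Grow the machine one transition at a time. Run the examples from 0; the earliest place one falls off (shortest prefix, ties alphabetical) gets sent to the lowest-numbered state that keeps every Accept/Reject pair distinguishable — a pair clashes when both reach the same state with identical unread suffix — and to a fresh state only if none does.
a: 0a undefined. 0a->0: no, b/aab meet in 0 with "b" left. Open state 1: 0a->1.
b: 0b undefined. 0b->0: no, b/bbbb meet in 0. 0b->1: ok.
aa: 1a undefined. 1a->0: no, baa/bab meet in 1. 1a->1: ok.
ab: 1b undefined. 1b->0: ok.
All examples now run through 2 states with every (state, symbol) defined. Accept strings end in {1}, Reject strings end in {0}; accept={1}.

states=2 start=0 accept={1} delta: 0a->1 0b->1 1a->1 1b->0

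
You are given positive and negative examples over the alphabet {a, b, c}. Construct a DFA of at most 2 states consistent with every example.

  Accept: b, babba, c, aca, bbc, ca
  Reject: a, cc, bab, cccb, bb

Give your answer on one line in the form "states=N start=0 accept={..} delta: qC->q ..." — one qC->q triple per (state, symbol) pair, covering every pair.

states=2 start=0 accept={1} delta: 0a->0 0b->1 0c->1 1a->1 1b->0 1c->0

State merging on the prefix tree: take the shortest (then alphabetical) example prefix whose next move is undefined and point that move at state 0, else 1, else 2, ...; a target is out if some Accept/Reject pair would then sit in one state with the same input left (inseparable). If every existing state is out, open a new one.
a: 0a undefined. 0a->0: ok.
b: 0b undefined. 0b->0: no, b/a meet in 0. Open state 1: 0b->1.
c: 0c undefined. 0c->0: no, b/cccb meet in 1. 0c->1: ok.
ba: 1a undefined. 1a->0: no, b/bab meet in 1. 1a->1: ok.
bb: 1b undefined. 1b->0: ok.
cc: 1c undefined. 1c->0: ok.
All examples now run through 2 states with every (state, symbol) defined. Accept strings end in {1}, Reject strings end in {0}; accept={1}.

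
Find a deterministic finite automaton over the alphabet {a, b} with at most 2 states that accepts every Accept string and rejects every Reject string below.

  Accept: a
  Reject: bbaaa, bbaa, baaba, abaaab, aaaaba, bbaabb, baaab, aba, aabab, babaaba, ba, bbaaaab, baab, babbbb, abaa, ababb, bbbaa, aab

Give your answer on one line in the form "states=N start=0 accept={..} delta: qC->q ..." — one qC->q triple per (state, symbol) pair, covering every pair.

states=2 start=0 accept={0} delta: 0a->0 0b->1 1a->1 1b->1

Fold the examples into a partial DFA from state 0: repeatedly fix the first undefined (state, symbol) met by the shortest-then-alphabetical prefix, trying targets in increasing order and rejecting any under which an Accept and a Reject string meet in one state with the same remainder; add a state when all current targets are rejected. Accepting states are where Accept strings end.
a: 0a undefined. 0a->0: ok.
b: 0b undefined. 0b->0: no, a/bbaaa meet in 0. Open state 1: 0b->1.
ba: 1a undefined. 1a->0: no, a/baaba meet in 0. 1a->1: ok.
bb: 1b undefined. 1b->0: no, a/bbaaa meet in 0. 1b->1: ok.
All examples now run through 2 states with every (state, symbol) defined. Accept strings end in {0}, Reject strings end in {1}; accept={0}.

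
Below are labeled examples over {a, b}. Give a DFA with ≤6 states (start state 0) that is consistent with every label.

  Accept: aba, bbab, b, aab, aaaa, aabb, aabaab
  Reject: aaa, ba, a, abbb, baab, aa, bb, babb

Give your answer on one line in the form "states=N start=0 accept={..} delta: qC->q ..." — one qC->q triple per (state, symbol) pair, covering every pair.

Fold the examples into a partial DFA from state 0: repeatedly fix the first undefined (state, symbol) met by the shortest-then-alphabetical prefix, trying targets in increasing order and rejecting any under which an Accept and a Reject string meet in one state with the same remainder; add a state when all current targets are rejected. Accepting states are where Accept strings end.
a: 0a undefined. 0a->0: no, aba/ba meet in 0 with "ba" left. Open state 1: 0a->1.
b: 0b undefined. 0b->0: no, b/bb meet in 0. 0b->1: no, b/a meet in 1. Open state 2: 0b->2.
aa: 1a undefined. 1a->0: no, aaaa/aa meet in 0. 1a->1: no, aaaa/aaa meet in 1. 1a->2: no, b/aa meet in 2. Open state 3: 1a->3.
ab: 1b undefined. 1b->0: no, aba/a meet in 1. 1b->1: no, aba/aa meet in 3. 1b->2: no, aba/ba meet in 2 with "a" left. 1b->3: no, aba/aaa meet in 3 with "a" left. Open state 4: 1b->4.
ba: 2a undefined. 2a->0: ok.
bb: 2b undefined. 2b->0: no, bbab/baab meet in 4. 2b->1: ok.
aaa: 3a undefined. 3a->0: no, aaaa/a meet in 1. 3a->1: no, aaaa/aa meet in 3. 3a->2: no, b/aaa meet in 2. 3a->3: no, aaaa/aaa meet in 3. 3a->4: ok.
aab: 3b undefined. 3b->0: no, bbab/ba meet in 0. 3b->1: no, bbab/a meet in 1. 3b->2: no, aabb/a meet in 1. 3b->3: no, bbab/aa meet in 3. 3b->4: no, bbab/aaa meet in 4. Open state 5: 3b->5.
aba: 4a undefined. 4a->0: no, aba/ba meet in 0. 4a->1: no, aba/a meet in 1. 4a->2: ok.
abb: 4b undefined. 4b->0: no, aba/abbb meet in 2. 4b->1: ok.
aaba: 5a undefined. 5a->0: no, aabaab/aaa meet in 4. 5a->1: ok.
aabb: 5b undefined. 5b->0: no, aabb/ba meet in 0. 5b->1: no, aabb/a meet in 1. 5b->2: ok.
All examples now run through 6 states with every (state, symbol) defined. Accept strings end in {2,5}, Reject strings end in {0,1,3,4}; accept={2,5}.

states=6 start=0 accept={2,5} delta: 0a->1 0b->2 1a->3 1b->4 2a->0 2b->1 3a->4 3b->5 4a->2 4b->1 5a->1 5b->2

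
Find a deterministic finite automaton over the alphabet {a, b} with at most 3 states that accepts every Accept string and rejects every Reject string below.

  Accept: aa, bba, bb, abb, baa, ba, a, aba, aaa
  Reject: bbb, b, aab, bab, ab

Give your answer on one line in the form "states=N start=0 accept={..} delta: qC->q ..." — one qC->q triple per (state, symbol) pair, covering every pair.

states=2 start=0 accept={0} delta: 0a->0 0b->1 1a->0 1b->0

Fold the examples into a partial DFA from state 0: repeatedly fix the first undefined (state, symbol) met by the shortest-then-alphabetical prefix, trying targets in increasing order and rejecting any under which an Accept and a Reject string meet in one state with the same remainder; add a state when all current targets are rejected. Accepting states are where Accept strings end.
a: 0a undefined. 0a->0: ok.
b: 0b undefined. 0b->0: no, aa/bbb meet in 0. Open state 1: 0b->1.
ba: 1a undefined. 1a->0: ok.
bb: 1b undefined. 1b->0: ok.
All examples now run through 2 states with every (state, symbol) defined. Accept strings end in {0}, Reject strings end in {1}; accept={0}.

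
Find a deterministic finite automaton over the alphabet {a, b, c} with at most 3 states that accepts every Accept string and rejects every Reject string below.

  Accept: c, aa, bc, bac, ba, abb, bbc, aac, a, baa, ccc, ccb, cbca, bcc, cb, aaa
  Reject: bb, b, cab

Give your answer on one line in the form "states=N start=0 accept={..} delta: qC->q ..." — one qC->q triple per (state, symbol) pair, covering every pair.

states=3 start=0 accept={1,2} delta: 0a->1 0b->0 0c->1 1a->2 1b->1 1c->1 2a->1 2b->0 2c->1

Grow the machine one transition at a time. Run the examples from 0; the earliest place one falls off (shortest prefix, ties alphabetical) gets sent to the lowest-numbered state that keeps every Accept/Reject pair distinguishable — a pair clashes when both reach the same state with identical unread suffix — and to a fresh state only if none does.
a: 0a undefined. 0a->0: no, abb/bb meet in 0 with "bb" left. Open state 1: 0a->1.
b: 0b undefined. 0b->0: ok.
c: 0c undefined. 0c->0: no, c/bb meet in 0. 0c->1: ok.
aa: 1a undefined. 1a->0: no, aa/bb meet in 0. 1a->1: no, cb/cab meet in 1 with "b" left. Open state 2: 1a->2.
ab: 1b undefined. 1b->0: no, abb/bb meet in 0. 1b->1: ok.
cc: 1c undefined. 1c->0: no, bac/bb meet in 0. 1c->1: ok.
aaa: 2a undefined. 2a->0: no, aaa/bb meet in 0. 2a->1: ok.
aac: 2c undefined. 2c->0: no, aac/bb meet in 0. 2c->1: ok.
cab: 2b undefined. 2b->0: ok.
All examples now run through 3 states with every (state, symbol) defined. Accept strings end in {1,2}, Reject strings end in {0}; accept={1,2}.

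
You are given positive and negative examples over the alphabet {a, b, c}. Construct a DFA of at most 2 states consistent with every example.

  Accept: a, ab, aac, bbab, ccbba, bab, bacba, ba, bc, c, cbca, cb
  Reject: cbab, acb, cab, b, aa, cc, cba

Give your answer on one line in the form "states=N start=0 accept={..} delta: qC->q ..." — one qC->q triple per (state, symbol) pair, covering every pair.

states=2 start=0 accept={1} delta: 0a->1 0b->0 0c->1 1a->0 1b->1 1c->0

State merging on the prefix tree: take the shortest (then alphabetical) example prefix whose next move is undefined and point that move at state 0, else 1, else 2, ...; a target is out if some Accept/Reject pair would then sit in one state with the same input left (inseparable). If every existing state is out, open a new one.
a: 0a undefined. 0a->0: no, a/aa meet in 0. Open state 1: 0a->1.
b: 0b undefined. 0b->0: ok.
c: 0c undefined. 0c->0: no, a/cba meet in 1. 0c->1: ok.
aa: 1a undefined. 1a->0: ok.
ab: 1b undefined. 1b->0: no, a/cba meet in 1. 1b->1: ok.
ac: 1c undefined. 1c->0: ok.
All examples now run through 2 states with every (state, symbol) defined. Accept strings end in {1}, Reject strings end in {0}; accept={1}.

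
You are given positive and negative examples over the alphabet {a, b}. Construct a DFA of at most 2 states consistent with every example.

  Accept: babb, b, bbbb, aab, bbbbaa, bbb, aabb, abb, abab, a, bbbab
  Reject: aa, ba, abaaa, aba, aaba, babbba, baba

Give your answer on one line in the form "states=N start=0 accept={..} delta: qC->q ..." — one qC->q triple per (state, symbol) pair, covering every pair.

states=2 start=0 accept={1} delta: 0a->1 0b->1 1a->0 1b->1

Fold the examples into a partial DFA from state 0: repeatedly fix the first undefined (state, symbol) met by the shortest-then-alphabetical prefix, trying targets in increasing order and rejecting any under which an Accept and a Reject string meet in one state with the same remainder; add a state when all current targets are rejected. Accepting states are where Accept strings end.
a: 0a undefined. 0a->0: no, a/aa meet in 0. Open state 1: 0a->1.
b: 0b undefined. 0b->0: no, bbbbaa/aa meet in 1 with "a" left. 0b->1: ok.
aa: 1a undefined. 1a->0: ok.
ab: 1b undefined. 1b->0: no, babb/aa meet in 0. 1b->1: ok.
All examples now run through 2 states with every (state, symbol) defined. Accept strings end in {1}, Reject strings end in {0}; accept={1}.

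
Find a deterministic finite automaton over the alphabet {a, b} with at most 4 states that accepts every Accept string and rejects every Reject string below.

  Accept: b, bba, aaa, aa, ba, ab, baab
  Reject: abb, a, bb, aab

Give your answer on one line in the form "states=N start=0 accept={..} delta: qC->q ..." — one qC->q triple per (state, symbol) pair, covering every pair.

states=3 start=0 accept={0,2} delta: 0a->1 0b->2 1a->2 1b->2 2a->0 2b->1

Grow the machine one transition at a time. Run the examples from 0; the earliest place one falls off (shortest prefix, ties alphabetical) gets sent to the lowest-numbered state that keeps every Accept/Reject pair distinguishable — a pair clashes when both reach the same state with identical unread suffix — and to a fresh state only if none does.
a: 0a undefined. 0a->0: no, b/aab meet in 0 with "b" left. Open state 1: 0a->1.
b: 0b undefined. 0b->0: no, b/bb meet in 0. 0b->1: no, b/a meet in 1. Open state 2: 0b->2.
aa: 1a undefined. 1a->0: no, b/aab meet in 2. 1a->1: no, aaa/a meet in 1. 1a->2: ok.
ab: 1b undefined. 1b->0: no, b/abb meet in 2. 1b->1: no, ab/abb meet in 1. 1b->2: ok.
ba: 2a undefined. 2a->0: ok.
bb: 2b undefined. 2b->0: no, bba/a meet in 1. 2b->1: ok.
All examples now run through 3 states with every (state, symbol) defined. Accept strings end in {0,2}, Reject strings end in {1}; accept={0,2}.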